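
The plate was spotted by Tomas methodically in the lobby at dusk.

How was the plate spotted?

'methodically' marks the manner of the spotting event.

methodically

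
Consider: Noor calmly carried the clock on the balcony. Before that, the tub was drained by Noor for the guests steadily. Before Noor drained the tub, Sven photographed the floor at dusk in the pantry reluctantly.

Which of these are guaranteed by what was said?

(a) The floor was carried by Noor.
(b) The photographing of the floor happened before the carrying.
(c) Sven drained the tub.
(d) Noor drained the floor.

(a) Not entailed — Noor carried the clock, not the floor; the floor belongs to the photographing event.
(b) Entailed — the narrative places the photographing before the carrying.
(c) Not entailed — the passage has Noor draining the tub, not Sven.
(d) Not entailed — Noor drained the tub, not the floor; the floor belongs to the photographing event.

(b)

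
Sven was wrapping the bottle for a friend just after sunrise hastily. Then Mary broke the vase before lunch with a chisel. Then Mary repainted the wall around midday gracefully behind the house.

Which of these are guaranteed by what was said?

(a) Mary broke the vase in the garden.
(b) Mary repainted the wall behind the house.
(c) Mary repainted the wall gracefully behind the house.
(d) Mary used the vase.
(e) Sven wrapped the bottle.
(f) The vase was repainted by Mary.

(a) Not entailed — 'in the garden' adds information not in the original event.
(b) Entailed — the original entails any weakening of itself; this just drops 'around midday', 'gracefully'.
(c) Entailed — the original entails any weakening of itself; this just drops 'around midday'.
(d) Not entailed — the vase is the patient, not an instrument — Mary used a chisel.
(e) Not entailed — 'was wrapping' is progressive on an accomplishment; it does not entail the completed 'wrapped'.
(f) Not entailed — Mary repainted the wall, not the vase; the vase belongs to the breaking event.

(b), (c)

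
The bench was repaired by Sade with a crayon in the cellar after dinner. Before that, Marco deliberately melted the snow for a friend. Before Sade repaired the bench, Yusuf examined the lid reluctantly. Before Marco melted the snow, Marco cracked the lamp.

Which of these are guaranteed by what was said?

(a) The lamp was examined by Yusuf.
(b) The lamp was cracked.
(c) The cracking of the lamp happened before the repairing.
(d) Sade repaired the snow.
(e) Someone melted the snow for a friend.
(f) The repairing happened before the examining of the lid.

(b), (c), (e)

(a) Not entailed — Yusuf examined the lid, not the lamp; the lamp belongs to the cracking event.
(b) Entailed — this follows by dropping conjuncts from the cracking event's description.
(c) Entailed — the narrative places the cracking before the repairing.
(d) Not entailed — Sade repaired the bench, not the snow; the snow belongs to the melting event.
(e) Entailed — the original entails any weakening of itself; this just drops 'deliberately' and generalizes the agent.
(f) Not entailed — the narrative places the examining before the repairing, not after.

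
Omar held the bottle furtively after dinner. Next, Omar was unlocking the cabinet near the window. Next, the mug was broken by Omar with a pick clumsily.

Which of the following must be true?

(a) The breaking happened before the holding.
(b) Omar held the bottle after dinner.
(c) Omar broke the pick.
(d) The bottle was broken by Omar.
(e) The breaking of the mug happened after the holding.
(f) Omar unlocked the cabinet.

(b), (e)

(a) Not entailed — the narrative places the holding before the breaking, not after.
(b) Entailed — the original entails any weakening of itself; this just drops 'furtively'.
(c) Not entailed — the pick is the instrument, not what was broken.
(d) Not entailed — Omar broke the mug, not the bottle; the bottle belongs to the holding event.
(e) Entailed — the narrative places the holding before the breaking.
(f) Not entailed — 'was unlocking' is progressive on an accomplishment; it does not entail the completed 'unlocked'.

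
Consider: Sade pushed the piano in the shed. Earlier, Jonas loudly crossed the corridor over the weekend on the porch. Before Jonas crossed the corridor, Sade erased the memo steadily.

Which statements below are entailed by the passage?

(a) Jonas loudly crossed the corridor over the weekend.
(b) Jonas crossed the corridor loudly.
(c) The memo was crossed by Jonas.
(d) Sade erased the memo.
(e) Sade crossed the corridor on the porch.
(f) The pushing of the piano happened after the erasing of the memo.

(a) Entailed — every conjunct here is already in the original crossing event.
(b) Entailed — every conjunct here is already in the original crossing event.
(c) Not entailed — Jonas crossed the corridor, not the memo; the memo belongs to the erasing event.
(d) Entailed — the original entails any weakening of itself; this just drops 'steadily'.
(e) Not entailed — the passage has Jonas crossing the corridor, not Sade.
(f) Entailed — the narrative places the erasing before the pushing.

(a), (b), (d), (f)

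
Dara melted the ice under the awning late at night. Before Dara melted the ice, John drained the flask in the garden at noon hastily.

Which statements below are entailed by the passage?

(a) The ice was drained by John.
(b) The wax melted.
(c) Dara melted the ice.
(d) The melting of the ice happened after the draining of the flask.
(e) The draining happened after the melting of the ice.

(a) Not entailed — John drained the flask, not the ice; the ice belongs to the melting event.
(b) Not entailed — the ice is what melted, not the wax.
(c) Entailed — this follows by dropping conjuncts from the melting event's description.
(d) Entailed — the narrative places the draining before the melting.
(e) Not entailed — the narrative places the draining before the melting, not after.

(c), (d)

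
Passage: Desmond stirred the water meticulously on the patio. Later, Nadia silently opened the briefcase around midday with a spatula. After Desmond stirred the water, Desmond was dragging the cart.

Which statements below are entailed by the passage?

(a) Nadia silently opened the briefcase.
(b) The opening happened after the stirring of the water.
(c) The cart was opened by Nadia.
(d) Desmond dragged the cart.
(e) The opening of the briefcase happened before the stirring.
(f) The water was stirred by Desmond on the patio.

(a) Entailed — every conjunct here is already in the original opening event.
(b) Entailed — the narrative places the stirring before the opening.
(c) Not entailed — Nadia opened the briefcase, not the cart; the cart belongs to the dragging event.
(d) Entailed — 'drag' is an activity; 'was dragging' entails that some dragging happened, so 'dragged' holds.
(e) Not entailed — the narrative places the stirring before the opening, not after.
(f) Entailed — this follows by dropping conjuncts from the stirring event's description.

(a), (b), (d), (f)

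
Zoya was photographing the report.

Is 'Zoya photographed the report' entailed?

'was photographing' is progressive; for an accomplishment like 'photograph the report', it doesn't entail completion.

no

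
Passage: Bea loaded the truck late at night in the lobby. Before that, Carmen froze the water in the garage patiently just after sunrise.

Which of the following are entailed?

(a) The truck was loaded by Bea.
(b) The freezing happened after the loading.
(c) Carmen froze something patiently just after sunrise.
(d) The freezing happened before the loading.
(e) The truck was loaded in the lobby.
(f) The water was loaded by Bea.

(a) Entailed — this follows by dropping conjuncts from the loading event's description.
(b) Not entailed — the narrative places the freezing before the loading, not after.
(c) Entailed — this follows by dropping conjuncts from the freezing event's description.
(d) Entailed — the narrative places the freezing before the loading.
(e) Entailed — this follows by dropping conjuncts from the loading event's description.
(f) Not entailed — Bea loaded the truck, not the water; the water belongs to the freezing event.

(a), (c), (d), (e)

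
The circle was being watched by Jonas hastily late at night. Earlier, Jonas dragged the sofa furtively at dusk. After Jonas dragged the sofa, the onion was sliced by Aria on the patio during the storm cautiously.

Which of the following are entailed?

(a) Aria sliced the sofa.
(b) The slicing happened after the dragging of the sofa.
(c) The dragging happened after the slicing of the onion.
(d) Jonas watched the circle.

(b), (d)

(a) Not entailed — Aria sliced the onion, not the sofa; the sofa belongs to the dragging event.
(b) Entailed — the narrative places the dragging before the slicing.
(c) Not entailed — the narrative places the dragging before the slicing, not after.
(d) Entailed — 'watch' is an activity; 'was watching' entails that some watching happened, so 'watched' holds.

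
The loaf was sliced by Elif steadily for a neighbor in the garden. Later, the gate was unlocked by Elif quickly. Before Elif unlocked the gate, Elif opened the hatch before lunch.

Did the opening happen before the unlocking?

yes

The narrative orders the opening before the unlocking.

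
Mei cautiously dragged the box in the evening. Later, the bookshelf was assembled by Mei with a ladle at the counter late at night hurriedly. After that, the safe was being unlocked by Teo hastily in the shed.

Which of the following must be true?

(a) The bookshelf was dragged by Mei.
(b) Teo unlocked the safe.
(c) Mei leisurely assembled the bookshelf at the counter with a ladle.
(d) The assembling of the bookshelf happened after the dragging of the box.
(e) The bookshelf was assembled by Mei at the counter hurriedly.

(a) Not entailed — Mei dragged the box, not the bookshelf; the bookshelf belongs to the assembling event.
(b) Not entailed — 'was unlocking' is progressive on an accomplishment; it does not entail the completed 'unlocked'.
(c) Not entailed — 'leisurely' adds a manner not in (and inconsistent with) the original.
(d) Entailed — the narrative places the dragging before the assembling.
(e) Entailed — this follows by dropping conjuncts from the assembling event's description.

(d), (e)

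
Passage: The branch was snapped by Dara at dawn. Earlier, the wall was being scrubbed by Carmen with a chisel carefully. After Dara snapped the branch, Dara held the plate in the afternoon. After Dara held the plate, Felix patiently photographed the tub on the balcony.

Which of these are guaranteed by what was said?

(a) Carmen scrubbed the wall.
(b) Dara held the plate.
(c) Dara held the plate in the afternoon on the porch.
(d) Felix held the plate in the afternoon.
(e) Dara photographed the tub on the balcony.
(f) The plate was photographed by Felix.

(a) Entailed — 'scrub' is an activity; 'was scrubbing' entails that some scrubbing happened, so 'scrubbed' holds.
(b) Entailed — the original entails any weakening of itself; this just drops 'in the afternoon'.
(c) Not entailed — 'on the porch' adds information not in the original event.
(d) Not entailed — the passage has Dara holding the plate, not Felix.
(e) Not entailed — the passage has Felix photographing the tub, not Dara.
(f) Not entailed — Felix photographed the tub, not the plate; the plate belongs to the holding event.

(a), (b)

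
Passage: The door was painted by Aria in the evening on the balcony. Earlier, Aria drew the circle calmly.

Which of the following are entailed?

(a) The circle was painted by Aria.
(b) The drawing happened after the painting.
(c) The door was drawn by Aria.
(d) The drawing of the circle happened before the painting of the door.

(a) Not entailed — Aria painted the door, not the circle; the circle belongs to the drawing event.
(b) Not entailed — the narrative places the drawing before the painting, not after.
(c) Not entailed — Aria drew the circle, not the door; the door belongs to the painting event.
(d) Entailed — the narrative places the drawing before the painting.

(d)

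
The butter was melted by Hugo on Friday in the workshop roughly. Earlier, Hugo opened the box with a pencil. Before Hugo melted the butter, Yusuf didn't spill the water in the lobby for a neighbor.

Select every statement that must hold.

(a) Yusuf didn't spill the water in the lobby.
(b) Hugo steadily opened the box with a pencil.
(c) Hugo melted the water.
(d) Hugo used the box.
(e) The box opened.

(e)

(a) Not entailed — dropping 'for a neighbor' under negation is not valid — the original leaves open that Yusuf spilled the water some other way.
(b) Not entailed — 'steadily' adds information not in the original event.
(c) Not entailed — Hugo melted the butter, not the water; the water belongs to the spilling event.
(d) Not entailed — the box is the patient, not an instrument — Hugo used a pencil.
(e) Entailed — 'Hugo opened the box' is causative; it entails the inchoative 'the box opened'.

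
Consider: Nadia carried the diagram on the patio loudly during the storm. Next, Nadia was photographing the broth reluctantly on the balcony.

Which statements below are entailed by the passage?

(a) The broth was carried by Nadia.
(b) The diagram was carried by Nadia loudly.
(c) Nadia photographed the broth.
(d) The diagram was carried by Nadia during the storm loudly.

(b), (d)

(a) Not entailed — Nadia carried the diagram, not the broth; the broth belongs to the photographing event.
(b) Entailed — dropping 'on the patio', 'during the storm' leaves a sub-description the original still satisfies.
(c) Not entailed — 'was photographing' is progressive on an accomplishment; it does not entail the completed 'photographed'.
(d) Entailed — dropping 'on the patio' leaves a sub-description the original still satisfies.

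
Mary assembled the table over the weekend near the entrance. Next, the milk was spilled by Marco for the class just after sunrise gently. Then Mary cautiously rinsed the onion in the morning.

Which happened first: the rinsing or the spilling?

The connectives place the spilling before the rinsing.

the spilling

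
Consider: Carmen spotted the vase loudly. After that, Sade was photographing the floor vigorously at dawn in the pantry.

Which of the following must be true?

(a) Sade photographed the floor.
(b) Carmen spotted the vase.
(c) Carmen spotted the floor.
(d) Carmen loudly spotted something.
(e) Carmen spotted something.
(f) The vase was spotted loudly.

(b), (d), (e), (f)

(a) Not entailed — 'was photographing' is progressive on an accomplishment; it does not entail the completed 'photographed'.
(b) Entailed — the original entails any weakening of itself; this just drops 'loudly'.
(c) Not entailed — Carmen spotted the vase, not the floor; the floor belongs to the photographing event.
(d) Entailed — every conjunct here is already in the original spotting event.
(e) Entailed — the original entails any weakening of itself; this just drops 'loudly' and generalizes the patient.
(f) Entailed — every conjunct here is already in the original spotting event.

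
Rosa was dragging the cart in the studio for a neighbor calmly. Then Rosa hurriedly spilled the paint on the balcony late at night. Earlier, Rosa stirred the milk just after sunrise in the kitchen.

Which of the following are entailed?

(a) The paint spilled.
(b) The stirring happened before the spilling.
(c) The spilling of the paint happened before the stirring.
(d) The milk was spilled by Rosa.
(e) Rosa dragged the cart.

(a), (b), (e)

(a) Entailed — 'Rosa spilled the paint' is causative; it entails the inchoative 'the paint spilled'.
(b) Entailed — the narrative places the stirring before the spilling.
(c) Not entailed — the narrative places the stirring before the spilling, not after.
(d) Not entailed — Rosa spilled the paint, not the milk; the milk belongs to the stirring event.
(e) Entailed — 'drag' is an activity; 'was dragging' entails that some dragging happened, so 'dragged' holds.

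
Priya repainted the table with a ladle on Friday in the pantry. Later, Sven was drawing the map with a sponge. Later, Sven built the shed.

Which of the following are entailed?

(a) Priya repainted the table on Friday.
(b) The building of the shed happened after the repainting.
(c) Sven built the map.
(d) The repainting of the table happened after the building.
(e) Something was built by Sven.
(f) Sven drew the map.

(a) Entailed — dropping 'with a ladle', 'in the pantry' leaves a sub-description the original still satisfies.
(b) Entailed — the narrative places the repainting before the building.
(c) Not entailed — Sven built the shed, not the map; the map belongs to the drawing event.
(d) Not entailed — the narrative places the repainting before the building, not after.
(e) Entailed — every conjunct here is already in the original building event.
(f) Not entailed — 'was drawing' is progressive on an accomplishment; it does not entail the completed 'drew'.

(a), (b), (e)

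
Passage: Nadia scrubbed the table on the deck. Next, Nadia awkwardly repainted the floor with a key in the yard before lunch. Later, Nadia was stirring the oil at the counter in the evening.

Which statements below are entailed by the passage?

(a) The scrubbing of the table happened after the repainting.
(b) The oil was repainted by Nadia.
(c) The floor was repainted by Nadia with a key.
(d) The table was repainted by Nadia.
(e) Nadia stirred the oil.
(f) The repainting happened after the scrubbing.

(a) Not entailed — the narrative places the scrubbing before the repainting, not after.
(b) Not entailed — Nadia repainted the floor, not the oil; the oil belongs to the stirring event.
(c) Entailed — dropping 'in the yard', 'awkwardly', 'before lunch' leaves a sub-description the original still satisfies.
(d) Not entailed — Nadia repainted the floor, not the table; the table belongs to the scrubbing event.
(e) Entailed — 'stir' is an activity; 'was stirring' entails that some stirring happened, so 'stirred' holds.
(f) Entailed — the narrative places the scrubbing before the repainting.

(c), (e), (f)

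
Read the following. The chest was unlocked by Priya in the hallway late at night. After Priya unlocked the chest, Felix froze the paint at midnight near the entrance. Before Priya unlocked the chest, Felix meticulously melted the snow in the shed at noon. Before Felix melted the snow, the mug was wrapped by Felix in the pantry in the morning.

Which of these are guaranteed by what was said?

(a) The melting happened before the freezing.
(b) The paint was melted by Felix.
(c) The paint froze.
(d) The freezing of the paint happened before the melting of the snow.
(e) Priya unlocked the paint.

(a) Entailed — the narrative places the melting before the freezing.
(b) Not entailed — Felix melted the snow, not the paint; the paint belongs to the freezing event.
(c) Entailed — 'Felix froze the paint' is causative; it entails the inchoative 'the paint froze'.
(d) Not entailed — the narrative places the melting before the freezing, not after.
(e) Not entailed — Priya unlocked the chest, not the paint; the paint belongs to the freezing event.

(a), (c)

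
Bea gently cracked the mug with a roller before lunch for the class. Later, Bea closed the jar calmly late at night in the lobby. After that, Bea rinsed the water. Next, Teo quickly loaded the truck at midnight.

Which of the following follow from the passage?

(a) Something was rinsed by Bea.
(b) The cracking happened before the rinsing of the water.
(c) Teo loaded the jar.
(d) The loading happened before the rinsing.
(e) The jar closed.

(a) Entailed — every conjunct here is already in the original rinsing event.
(b) Entailed — the narrative places the cracking before the rinsing.
(c) Not entailed — Teo loaded the truck, not the jar; the jar belongs to the closing event.
(d) Not entailed — the narrative places the rinsing before the loading, not after.
(e) Entailed — 'Bea closed the jar' is causative; it entails the inchoative 'the jar closed'.

(a), (b), (e)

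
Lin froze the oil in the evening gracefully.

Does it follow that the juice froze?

Nothing is said about any juice; only the oil is affected.

no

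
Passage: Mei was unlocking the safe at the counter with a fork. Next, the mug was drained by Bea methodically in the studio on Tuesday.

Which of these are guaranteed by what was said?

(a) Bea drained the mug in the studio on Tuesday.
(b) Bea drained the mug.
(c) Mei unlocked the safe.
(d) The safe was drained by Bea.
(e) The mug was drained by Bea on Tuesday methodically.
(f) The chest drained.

(a), (b), (e)

(a) Entailed — every conjunct here is already in the original draining event.
(b) Entailed — every conjunct here is already in the original draining event.
(c) Not entailed — 'was unlocking' is progressive on an accomplishment; it does not entail the completed 'unlocked'.
(d) Not entailed — Bea drained the mug, not the safe; the safe belongs to the unlocking event.
(e) Entailed — dropping 'in the studio' leaves a sub-description the original still satisfies.
(f) Not entailed — the mug is what drained, not the chest.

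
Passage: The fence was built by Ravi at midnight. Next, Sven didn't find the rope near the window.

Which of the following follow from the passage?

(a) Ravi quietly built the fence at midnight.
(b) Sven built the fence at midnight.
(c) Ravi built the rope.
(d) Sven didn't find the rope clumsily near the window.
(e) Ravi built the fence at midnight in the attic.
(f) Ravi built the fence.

(a) Not entailed — 'quietly' adds information not in the original event.
(b) Not entailed — the passage has Ravi building the fence, not Sven.
(c) Not entailed — Ravi built the fence, not the rope; the rope belongs to the finding event.
(d) Entailed — under negation, adding a further restriction is entailed: if no such finding event occurred, none occurred clumsily either.
(e) Not entailed — 'in the attic' adds information not in the original event.
(f) Entailed — dropping 'at midnight' leaves a sub-description the original still satisfies.

(d), (f)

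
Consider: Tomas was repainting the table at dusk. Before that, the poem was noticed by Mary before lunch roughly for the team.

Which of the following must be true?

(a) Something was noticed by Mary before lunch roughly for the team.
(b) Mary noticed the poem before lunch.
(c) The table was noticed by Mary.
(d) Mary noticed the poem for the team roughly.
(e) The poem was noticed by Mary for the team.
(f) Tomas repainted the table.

(a) Entailed — generalizing the patient leaves a sub-description the original still satisfies.
(b) Entailed — every conjunct here is already in the original noticing event.
(c) Not entailed — Mary noticed the poem, not the table; the table belongs to the repainting event.
(d) Entailed — dropping 'before lunch' leaves a sub-description the original still satisfies.
(e) Entailed — dropping 'roughly', 'before lunch' leaves a sub-description the original still satisfies.
(f) Not entailed — 'was repainting' is progressive on an accomplishment; it does not entail the completed 'repainted'.

(a), (b), (d), (e)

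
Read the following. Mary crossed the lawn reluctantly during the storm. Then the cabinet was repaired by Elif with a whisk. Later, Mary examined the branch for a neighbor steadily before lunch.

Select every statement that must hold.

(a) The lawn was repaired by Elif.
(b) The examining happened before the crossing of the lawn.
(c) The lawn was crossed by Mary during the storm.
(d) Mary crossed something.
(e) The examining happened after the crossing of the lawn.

(c), (d), (e)

(a) Not entailed — Elif repaired the cabinet, not the lawn; the lawn belongs to the crossing event.
(b) Not entailed — the narrative places the crossing before the examining, not after.
(c) Entailed — dropping 'reluctantly' leaves a sub-description the original still satisfies.
(d) Entailed — this follows by dropping conjuncts from the crossing event's description.
(e) Entailed — the narrative places the crossing before the examining.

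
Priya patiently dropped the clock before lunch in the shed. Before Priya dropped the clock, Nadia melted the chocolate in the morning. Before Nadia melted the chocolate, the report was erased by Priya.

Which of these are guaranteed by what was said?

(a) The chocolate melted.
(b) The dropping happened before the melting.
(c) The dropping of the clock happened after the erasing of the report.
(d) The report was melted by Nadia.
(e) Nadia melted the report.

(a) Entailed — 'Nadia melted the chocolate' is causative; it entails the inchoative 'the chocolate melted'.
(b) Not entailed — the narrative places the melting before the dropping, not after.
(c) Entailed — the narrative places the erasing before the dropping.
(d) Not entailed — Nadia melted the chocolate, not the report; the report belongs to the erasing event.
(e) Not entailed — Nadia melted the chocolate, not the report; the report belongs to the erasing event.

(a), (c)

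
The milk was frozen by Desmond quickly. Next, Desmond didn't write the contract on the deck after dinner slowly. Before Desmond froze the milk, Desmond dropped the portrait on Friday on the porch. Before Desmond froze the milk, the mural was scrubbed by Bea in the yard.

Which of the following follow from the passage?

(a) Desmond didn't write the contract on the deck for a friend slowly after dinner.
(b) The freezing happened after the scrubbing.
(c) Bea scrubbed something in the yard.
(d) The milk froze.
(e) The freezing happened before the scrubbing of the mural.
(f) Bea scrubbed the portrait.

(a), (b), (c), (d)

(a) Entailed — under negation, adding a further restriction is entailed: if no such writing event occurred, none occurred for a friend either.
(b) Entailed — the narrative places the scrubbing before the freezing.
(c) Entailed — generalizing the patient leaves a sub-description the original still satisfies.
(d) Entailed — 'Desmond froze the milk' is causative; it entails the inchoative 'the milk froze'.
(e) Not entailed — the narrative places the scrubbing before the freezing, not after.
(f) Not entailed — Bea scrubbed the mural, not the portrait; the portrait belongs to the dropping event.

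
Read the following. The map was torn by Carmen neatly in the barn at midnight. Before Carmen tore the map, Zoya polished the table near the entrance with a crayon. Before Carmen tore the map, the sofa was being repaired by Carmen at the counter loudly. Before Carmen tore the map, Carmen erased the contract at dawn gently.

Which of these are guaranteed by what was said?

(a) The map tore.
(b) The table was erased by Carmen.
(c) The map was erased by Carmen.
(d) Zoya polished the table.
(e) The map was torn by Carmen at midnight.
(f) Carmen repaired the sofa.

(a) Entailed — 'Carmen tore the map' is causative; it entails the inchoative 'the map tore'.
(b) Not entailed — Carmen erased the contract, not the table; the table belongs to the polishing event.
(c) Not entailed — Carmen erased the contract, not the map; the map belongs to the tearing event.
(d) Entailed — the original entails any weakening of itself; this just drops 'with a crayon', 'near the entrance'.
(e) Entailed — the original entails any weakening of itself; this just drops 'neatly', 'in the barn'.
(f) Not entailed — 'was repairing' is progressive on an accomplishment; it does not entail the completed 'repaired'.

(a), (d), (e)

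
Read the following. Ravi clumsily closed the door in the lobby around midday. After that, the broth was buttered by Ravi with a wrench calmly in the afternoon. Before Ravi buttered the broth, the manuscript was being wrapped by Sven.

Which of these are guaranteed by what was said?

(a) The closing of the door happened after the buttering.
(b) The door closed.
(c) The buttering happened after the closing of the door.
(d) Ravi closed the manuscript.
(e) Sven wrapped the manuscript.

(b), (c)

(a) Not entailed — the narrative places the closing before the buttering, not after.
(b) Entailed — 'Ravi closed the door' is causative; it entails the inchoative 'the door closed'.
(c) Entailed — the narrative places the closing before the buttering.
(d) Not entailed — Ravi closed the door, not the manuscript; the manuscript belongs to the wrapping event.
(e) Not entailed — 'was wrapping' is progressive on an accomplishment; it does not entail the completed 'wrapped'.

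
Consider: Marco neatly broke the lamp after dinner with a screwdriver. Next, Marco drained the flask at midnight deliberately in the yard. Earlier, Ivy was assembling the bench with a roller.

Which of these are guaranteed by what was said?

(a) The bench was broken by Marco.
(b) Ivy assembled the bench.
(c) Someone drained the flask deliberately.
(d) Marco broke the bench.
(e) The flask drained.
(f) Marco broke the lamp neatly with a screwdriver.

(c), (e), (f)

(a) Not entailed — Marco broke the lamp, not the bench; the bench belongs to the assembling event.
(b) Not entailed — 'was assembling' is progressive on an accomplishment; it does not entail the completed 'assembled'.
(c) Entailed — every conjunct here is already in the original draining event.
(d) Not entailed — Marco broke the lamp, not the bench; the bench belongs to the assembling event.
(e) Entailed — 'Marco drained the flask' is causative; it entails the inchoative 'the flask drained'.
(f) Entailed — the original entails any weakening of itself; this just drops 'after dinner'.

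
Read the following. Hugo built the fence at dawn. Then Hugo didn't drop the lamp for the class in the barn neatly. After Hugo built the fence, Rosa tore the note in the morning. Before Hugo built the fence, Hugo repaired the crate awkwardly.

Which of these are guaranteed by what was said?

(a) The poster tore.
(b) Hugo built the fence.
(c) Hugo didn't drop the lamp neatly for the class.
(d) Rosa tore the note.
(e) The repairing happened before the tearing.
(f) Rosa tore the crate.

(a) Not entailed — the note is what tore, not the poster.
(b) Entailed — this follows by dropping conjuncts from the building event's description.
(c) Not entailed — dropping 'in the barn' under negation is not valid — the original leaves open that Hugo dropped the lamp some other way.
(d) Entailed — the original entails any weakening of itself; this just drops 'in the morning'.
(e) Entailed — the narrative places the repairing before the tearing.
(f) Not entailed — Rosa tore the note, not the crate; the crate belongs to the repairing event.

(b), (d), (e)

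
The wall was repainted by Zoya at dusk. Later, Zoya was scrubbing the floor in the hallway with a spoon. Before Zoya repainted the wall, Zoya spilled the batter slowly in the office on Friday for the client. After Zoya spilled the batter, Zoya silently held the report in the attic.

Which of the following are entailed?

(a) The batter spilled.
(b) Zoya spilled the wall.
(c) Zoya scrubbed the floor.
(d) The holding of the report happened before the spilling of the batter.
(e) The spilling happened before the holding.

(a), (c), (e)

(a) Entailed — 'Zoya spilled the batter' is causative; it entails the inchoative 'the batter spilled'.
(b) Not entailed — Zoya spilled the batter, not the wall; the wall belongs to the repainting event.
(c) Entailed — 'scrub' is an activity; 'was scrubbing' entails that some scrubbing happened, so 'scrubbed' holds.
(d) Not entailed — the narrative places the spilling before the holding, not after.
(e) Entailed — the narrative places the spilling before the holding.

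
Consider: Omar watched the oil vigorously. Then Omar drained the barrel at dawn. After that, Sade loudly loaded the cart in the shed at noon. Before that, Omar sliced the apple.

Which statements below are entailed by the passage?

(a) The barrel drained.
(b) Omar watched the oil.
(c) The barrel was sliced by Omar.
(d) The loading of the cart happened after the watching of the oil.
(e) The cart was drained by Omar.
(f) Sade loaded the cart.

(a), (b), (d), (f)

(a) Entailed — 'Omar drained the barrel' is causative; it entails the inchoative 'the barrel drained'.
(b) Entailed — dropping 'vigorously' leaves a sub-description the original still satisfies.
(c) Not entailed — Omar sliced the apple, not the barrel; the barrel belongs to the draining event.
(d) Entailed — the narrative places the watching before the loading.
(e) Not entailed — Omar drained the barrel, not the cart; the cart belongs to the loading event.
(f) Entailed — dropping 'in the shed', 'at noon', 'loudly' leaves a sub-description the original still satisfies.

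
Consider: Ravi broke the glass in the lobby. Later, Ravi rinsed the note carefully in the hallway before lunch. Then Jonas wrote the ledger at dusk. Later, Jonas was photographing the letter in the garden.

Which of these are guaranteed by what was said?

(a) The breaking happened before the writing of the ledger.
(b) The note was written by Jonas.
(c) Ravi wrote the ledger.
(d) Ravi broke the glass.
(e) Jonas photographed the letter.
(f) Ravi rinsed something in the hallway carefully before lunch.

(a) Entailed — the narrative places the breaking before the writing.
(b) Not entailed — Jonas wrote the ledger, not the note; the note belongs to the rinsing event.
(c) Not entailed — the passage has Jonas writing the ledger, not Ravi.
(d) Entailed — dropping 'in the lobby' leaves a sub-description the original still satisfies.
(e) Not entailed — 'was photographing' is progressive on an accomplishment; it does not entail the completed 'photographed'.
(f) Entailed — every conjunct here is already in the original rinsing event.

(a), (d), (f)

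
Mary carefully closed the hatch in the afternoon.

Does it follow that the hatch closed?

yes

'Mary closed the hatch' is the causative; it entails the inchoative 'the hatch closed'.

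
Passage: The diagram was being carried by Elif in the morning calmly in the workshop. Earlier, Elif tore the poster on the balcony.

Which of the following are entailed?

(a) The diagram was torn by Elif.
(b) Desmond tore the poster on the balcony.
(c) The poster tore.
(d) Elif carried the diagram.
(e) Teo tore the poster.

(a) Not entailed — Elif tore the poster, not the diagram; the diagram belongs to the carrying event.
(b) Not entailed — the passage has Elif tearing the poster, not Desmond.
(c) Entailed — 'Elif tore the poster' is causative; it entails the inchoative 'the poster tore'.
(d) Entailed — 'carry' is an activity; 'was carrying' entails that some carrying happened, so 'carried' holds.
(e) Not entailed — the passage has Elif tearing the poster, not Teo.

(c), (d)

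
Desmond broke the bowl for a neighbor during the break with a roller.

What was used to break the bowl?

a roller

'with a roller' marks the instrument of the breaking event.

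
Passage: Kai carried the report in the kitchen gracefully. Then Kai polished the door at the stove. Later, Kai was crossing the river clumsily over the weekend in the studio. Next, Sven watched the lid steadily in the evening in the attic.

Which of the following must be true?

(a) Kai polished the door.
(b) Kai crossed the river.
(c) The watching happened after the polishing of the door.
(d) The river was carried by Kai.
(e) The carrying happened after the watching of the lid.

(a), (c)

(a) Entailed — dropping 'at the stove' leaves a sub-description the original still satisfies.
(b) Not entailed — 'was crossing' is progressive on an accomplishment; it does not entail the completed 'crossed'.
(c) Entailed — the narrative places the polishing before the watching.
(d) Not entailed — Kai carried the report, not the river; the river belongs to the crossing event.
(e) Not entailed — the narrative places the carrying before the watching, not after.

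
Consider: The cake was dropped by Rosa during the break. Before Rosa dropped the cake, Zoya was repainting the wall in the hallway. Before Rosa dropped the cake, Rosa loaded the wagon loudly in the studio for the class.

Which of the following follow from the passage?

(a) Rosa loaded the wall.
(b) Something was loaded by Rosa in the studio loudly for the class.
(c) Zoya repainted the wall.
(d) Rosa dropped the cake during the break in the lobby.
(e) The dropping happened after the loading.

(b), (e)

(a) Not entailed — Rosa loaded the wagon, not the wall; the wall belongs to the repainting event.
(b) Entailed — generalizing the patient leaves a sub-description the original still satisfies.
(c) Not entailed — 'was repainting' is progressive on an accomplishment; it does not entail the completed 'repainted'.
(d) Not entailed — 'in the lobby' adds information not in the original event.
(e) Entailed — the narrative places the loading before the dropping.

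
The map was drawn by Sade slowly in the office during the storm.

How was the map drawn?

slowly

'slowly' marks the manner of the drawing event.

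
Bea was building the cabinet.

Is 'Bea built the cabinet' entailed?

'was building' is progressive; for an accomplishment like 'build the cabinet', it doesn't entail completion.

no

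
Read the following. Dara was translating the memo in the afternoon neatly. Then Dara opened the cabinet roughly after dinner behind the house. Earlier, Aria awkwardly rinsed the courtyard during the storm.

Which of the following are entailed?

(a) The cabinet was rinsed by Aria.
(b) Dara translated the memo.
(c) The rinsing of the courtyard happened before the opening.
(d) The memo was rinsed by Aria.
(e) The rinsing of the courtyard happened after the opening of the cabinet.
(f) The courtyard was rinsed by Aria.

(c), (f)

(a) Not entailed — Aria rinsed the courtyard, not the cabinet; the cabinet belongs to the opening event.
(b) Not entailed — 'was translating' is progressive on an accomplishment; it does not entail the completed 'translated'.
(c) Entailed — the narrative places the rinsing before the opening.
(d) Not entailed — Aria rinsed the courtyard, not the memo; the memo belongs to the translating event.
(e) Not entailed — the narrative places the rinsing before the opening, not after.
(f) Entailed — dropping 'during the storm', 'awkwardly' leaves a sub-description the original still satisfies.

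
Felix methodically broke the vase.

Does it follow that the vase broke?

'Felix broke the vase' is the causative; it entails the inchoative 'the vase broke'.

yes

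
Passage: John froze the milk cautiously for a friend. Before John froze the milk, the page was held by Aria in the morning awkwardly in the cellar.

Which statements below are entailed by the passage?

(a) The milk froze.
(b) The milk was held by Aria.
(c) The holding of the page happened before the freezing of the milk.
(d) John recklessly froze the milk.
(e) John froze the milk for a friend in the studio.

(a), (c)

(a) Entailed — 'John froze the milk' is causative; it entails the inchoative 'the milk froze'.
(b) Not entailed — Aria held the page, not the milk; the milk belongs to the freezing event.
(c) Entailed — the narrative places the holding before the freezing.
(d) Not entailed — 'recklessly' adds a manner not in (and inconsistent with) the original.
(e) Not entailed — 'in the studio' adds information not in the original event.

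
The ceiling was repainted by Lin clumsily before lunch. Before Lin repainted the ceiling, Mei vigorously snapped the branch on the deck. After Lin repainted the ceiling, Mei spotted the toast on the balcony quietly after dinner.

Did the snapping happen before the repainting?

The narrative orders the snapping before the repainting.

yes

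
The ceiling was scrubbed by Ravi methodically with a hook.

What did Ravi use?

'with a hook' marks the instrument of the scrubbing event.

a hook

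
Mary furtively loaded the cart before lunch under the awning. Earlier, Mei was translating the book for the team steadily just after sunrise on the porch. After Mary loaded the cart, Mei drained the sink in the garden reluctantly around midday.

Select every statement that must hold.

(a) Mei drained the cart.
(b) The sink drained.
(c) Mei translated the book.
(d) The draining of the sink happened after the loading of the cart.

(a) Not entailed — Mei drained the sink, not the cart; the cart belongs to the loading event.
(b) Entailed — 'Mei drained the sink' is causative; it entails the inchoative 'the sink drained'.
(c) Not entailed — 'was translating' is progressive on an accomplishment; it does not entail the completed 'translated'.
(d) Entailed — the narrative places the loading before the draining.

(b), (d)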